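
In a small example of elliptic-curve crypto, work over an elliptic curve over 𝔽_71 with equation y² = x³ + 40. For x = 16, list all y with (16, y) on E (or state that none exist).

x³ + 0x + 40 = 4136 ≡ 18 (mod 71).
Square roots of 18 mod 71: 35 and 36 (since 35² = 1225 ≡ 18).

35, 36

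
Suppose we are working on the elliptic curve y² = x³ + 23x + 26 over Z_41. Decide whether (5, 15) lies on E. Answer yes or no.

y² = 15² ≡ 20; x³ + 23x + 26 = 266 ≡ 20 (mod 41). 20 = 20.

yes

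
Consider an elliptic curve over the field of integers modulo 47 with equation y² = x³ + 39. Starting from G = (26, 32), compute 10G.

Repeated addition: build up to 10G.
2G: tangent at (26, 32): λ = (3·26² + 0)/(2·32) ≡ 7/17. 17⁻¹ ≡ 36 (mod 47), so λ ≡ 7·36 ≡ 17.
  x = λ² - 26 - 26 = 289 - 52 ≡ 2; y = λ·(26 - 2) - 32 ≡ 0. → (2, 0)
3G: (2, 0) + (26, 32). λ = (32 - 0)/(26 - 2) ≡ 32/24 mod 47. 24⁻¹ ≡ 2 (mod 47) since 24·2 = 48 ≡ 1, so λ ≡ 17.
  x = λ² - 2 - 26 = 289 - 28 ≡ 26; y = λ·(2 - 26) - 0 ≡ 15. → (26, 15)
4G: (26, 15) + (26, 32): same x and y₁ ≡ -y₂, so the sum is ∞.
5G: ∞ + (26, 32) = (26, 32) (identity).
6G: tangent at (26, 32): λ = (3·26² + 0)/(2·32) ≡ 7/17. 17⁻¹ ≡ 36 (mod 47), so λ ≡ 7·36 ≡ 17.
  x = λ² - 26 - 26 = 289 - 52 ≡ 2; y = λ·(26 - 2) - 32 ≡ 0. → (2, 0)
7G: (2, 0) + (26, 32). λ = (32 - 0)/(26 - 2) ≡ 32/24 mod 47. 24⁻¹ ≡ 2 (mod 47), so λ ≡ 17.
  x = λ² - 2 - 26 = 289 - 28 ≡ 26; y = λ·(2 - 26) - 0 ≡ 15. → (26, 15)
8G: (26, 15) + (26, 32): same x and y₁ ≡ -y₂, so the sum is ∞.
9G: ∞ + (26, 32) = (26, 32) (identity).
10G: tangent at (26, 32): λ = (3·26² + 0)/(2·32) ≡ 7/17. 17⁻¹ ≡ 36 (mod 47) since 17·36 = 612 ≡ 1, so λ ≡ 7·36 ≡ 17.
  x = λ² - 26 - 26 = 289 - 52 ≡ 2; y = λ·(26 - 2) - 32 ≡ 0. → (2, 0)

(2, 0)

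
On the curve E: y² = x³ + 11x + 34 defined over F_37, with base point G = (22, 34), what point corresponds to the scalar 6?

(17, 19)

Repeated addition: build up to 6G.
2G: tangent at (22, 34): λ = (3·22² + 11)/(2·34) ≡ 20/31. 31⁻¹ ≡ 6 (mod 37), so λ ≡ 20·6 ≡ 9.
  x = λ² - 22 - 22 = 81 - 44 ≡ 0; y = λ·(22 - 0) - 34 ≡ 16. → (0, 16)
3G: (0, 16) + (22, 34). λ = (34 - 16)/(22 - 0) ≡ 18/22 mod 37. 22⁻¹ ≡ 32 (mod 37), so λ ≡ 21.
  x = λ² - 0 - 22 = 441 - 22 ≡ 12; y = λ·(0 - 12) - 16 ≡ 28. → (12, 28)
4G: (12, 28) + (22, 34). λ = (34 - 28)/(22 - 12) ≡ 6/10 mod 37. 10⁻¹ ≡ 26 (mod 37) since 10·26 = 260 ≡ 1, so λ ≡ 8.
  x = λ² - 12 - 22 = 64 - 34 ≡ 30; y = λ·(12 - 30) - 28 ≡ 13. → (30, 13)
5G: (30, 13) + (22, 34). λ = (34 - 13)/(22 - 30) ≡ 21/29 mod 37. 29⁻¹ ≡ 23 (mod 37) since 29·23 = 667 ≡ 1, so λ ≡ 2.
  x = λ² - 30 - 22 = 4 - 52 ≡ 26; y = λ·(30 - 26) - 13 ≡ 32. → (26, 32)
6G: (26, 32) + (22, 34). λ = (34 - 32)/(22 - 26) ≡ 2/33 mod 37. 33⁻¹ ≡ 9 (mod 37) since 33·9 = 297 ≡ 1, so λ ≡ 18.
  x = λ² - 26 - 22 = 324 - 48 ≡ 17; y = λ·(26 - 17) - 32 ≡ 19. → (17, 19)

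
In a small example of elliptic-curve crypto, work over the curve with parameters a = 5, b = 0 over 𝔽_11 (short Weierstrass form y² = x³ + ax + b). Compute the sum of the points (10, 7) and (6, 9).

(9, 9)

(10, 7) + (6, 9). λ = (9 - 7)/(6 - 10) ≡ 2/7 mod 11. 7⁻¹ ≡ 8 (mod 11) since 7·8 = 56 ≡ 1, so λ ≡ 5.
  x = λ² - 10 - 6 = 25 - 16 ≡ 9; y = λ·(10 - 9) - 7 ≡ 9. → (9, 9)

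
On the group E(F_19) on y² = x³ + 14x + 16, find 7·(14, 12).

(13, 1)

Write G = (14, 12).
Repeated addition: build up to 7G.
2G: tangent at (14, 12): λ = (3·14² + 14)/(2·12) ≡ 13/5. 5⁻¹ ≡ 4 (mod 19), so λ ≡ 13·4 ≡ 14.
  x = λ² - 14 - 14 = 196 - 28 ≡ 16; y = λ·(14 - 16) - 12 ≡ 17. → (16, 17)
3G: (16, 17) + (14, 12). λ = (12 - 17)/(14 - 16) ≡ 14/17 mod 19. 17⁻¹ ≡ 9 (mod 19), so λ ≡ 12.
  x = λ² - 16 - 14 = 144 - 30 ≡ 0; y = λ·(16 - 0) - 17 ≡ 4. → (0, 4)
4G: (0, 4) + (14, 12). λ = (12 - 4)/(14 - 0) ≡ 8/14 mod 19. 14⁻¹ ≡ 15 (mod 19), so λ ≡ 6.
  x = λ² - 0 - 14 = 36 - 14 ≡ 3; y = λ·(0 - 3) - 4 ≡ 16. → (3, 16)
5G: (3, 16) + (14, 12). λ = (12 - 16)/(14 - 3) ≡ 15/11 mod 19. 11⁻¹ ≡ 7 (mod 19) since 11·7 = 77 ≡ 1, so λ ≡ 10.
  x = λ² - 3 - 14 = 100 - 17 ≡ 7; y = λ·(3 - 7) - 16 ≡ 1. → (7, 1)
6G: (7, 1) + (14, 12). λ = (12 - 1)/(14 - 7) ≡ 11/7 mod 19. 7⁻¹ ≡ 11 (mod 19), so λ ≡ 7.
  x = λ² - 7 - 14 = 49 - 21 ≡ 9; y = λ·(7 - 9) - 1 ≡ 4. → (9, 4)
7G: (9, 4) + (14, 12). λ = (12 - 4)/(14 - 9) ≡ 8/5 mod 19. 5⁻¹ ≡ 4 (mod 19), so λ ≡ 13.
  x = λ² - 9 - 14 = 169 - 23 ≡ 13; y = λ·(9 - 13) - 4 ≡ 1. → (13, 1)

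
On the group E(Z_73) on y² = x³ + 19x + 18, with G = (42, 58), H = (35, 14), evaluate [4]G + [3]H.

First 4G:
Double-and-add on 4 = (100)₂. Start with G = (42, 58) for the leading 1-bit.
double: tangent at (42, 58): λ = (3·42² + 19)/(2·58) ≡ 55/43. 43⁻¹ ≡ 17 (mod 73), so λ ≡ 55·17 ≡ 59.
  x = λ² - 42 - 42 = 3481 - 84 ≡ 39; y = λ·(42 - 39) - 58 ≡ 46. → (39, 46)
double: tangent at (39, 46): λ = (3·39² + 19)/(2·46) ≡ 56/19. 19⁻¹ ≡ 50 (mod 73) since 19·50 = 950 ≡ 1, so λ ≡ 56·50 ≡ 26.
  x = λ² - 39 - 39 = 676 - 78 ≡ 14; y = λ·(39 - 14) - 46 ≡ 20. → (14, 20)
4G = (14, 20).
Next 3H:
Repeated addition: build up to 3H.
2H: tangent at (35, 14): λ = (3·35² + 19)/(2·14) ≡ 44/28. 28⁻¹ ≡ 60 (mod 73), so λ ≡ 44·60 ≡ 12.
  x = λ² - 35 - 35 = 144 - 70 ≡ 1; y = λ·(35 - 1) - 14 ≡ 29. → (1, 29)
3H: (1, 29) + (35, 14). λ = (14 - 29)/(35 - 1) ≡ 58/34 mod 73. 34⁻¹ ≡ 58 (mod 73) since 34·58 = 1972 ≡ 1, so λ ≡ 6.
  x = λ² - 1 - 35 = 36 - 36 ≡ 0; y = λ·(1 - 0) - 29 ≡ 50. → (0, 50)
3H = (0, 50).
Finally 4G + 3H:
(14, 20) + (0, 50). λ = (50 - 20)/(0 - 14) ≡ 30/59 mod 73. 59⁻¹ ≡ 26 (mod 73), so λ ≡ 50.
  x = λ² - 14 - 0 = 2500 - 14 ≡ 4; y = λ·(14 - 4) - 20 ≡ 42. → (4, 42)

(4, 42)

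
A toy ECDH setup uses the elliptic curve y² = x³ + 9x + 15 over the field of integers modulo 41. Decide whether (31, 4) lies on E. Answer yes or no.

y² = 4² ≡ 16; x³ + 9x + 15 = 30085 ≡ 32 (mod 41). 16 ≠ 32.

no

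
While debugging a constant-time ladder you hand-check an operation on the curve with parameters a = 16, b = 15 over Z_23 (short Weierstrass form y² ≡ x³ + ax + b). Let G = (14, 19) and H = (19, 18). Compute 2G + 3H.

(1, 3)

First 2G:
Repeated addition: build up to 2G.
2G: tangent at (14, 19): λ = (3·14² + 16)/(2·19) ≡ 6/15. 15⁻¹ ≡ 20 (mod 23), so λ ≡ 6·20 ≡ 5.
  x = λ² - 14 - 14 = 25 - 28 ≡ 20; y = λ·(14 - 20) - 19 ≡ 20. → (20, 20)
2G = (20, 20).
Next 3H:
Repeated addition: build up to 3H.
2H: tangent at (19, 18): λ = (3·19² + 16)/(2·18) ≡ 18/13. 13⁻¹ ≡ 16 (mod 23), so λ ≡ 18·16 ≡ 12.
  x = λ² - 19 - 19 = 144 - 38 ≡ 14; y = λ·(19 - 14) - 18 ≡ 19. → (14, 19)
3H: (14, 19) + (19, 18). λ = (18 - 19)/(19 - 14) ≡ 22/5 mod 23. 5⁻¹ ≡ 14 (mod 23), so λ ≡ 9.
  x = λ² - 14 - 19 = 81 - 33 ≡ 2; y = λ·(14 - 2) - 19 ≡ 20. → (2, 20)
3H = (2, 20).
Finally 2G + 3H:
(20, 20) + (2, 20). λ = (20 - 20)/(2 - 20) ≡ 0/5 mod 23. 5⁻¹ ≡ 14 (mod 23) since 5·14 = 70 ≡ 1, so λ ≡ 0.
  x = λ² - 20 - 2 = 0 - 22 ≡ 1; y = λ·(20 - 1) - 20 ≡ 3. → (1, 3)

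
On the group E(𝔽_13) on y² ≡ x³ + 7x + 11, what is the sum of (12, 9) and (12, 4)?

O

The two points share x = 12 and their y-coordinates satisfy 9 + 4 ≡ 0 (mod 13), so they are inverses. Their sum is O.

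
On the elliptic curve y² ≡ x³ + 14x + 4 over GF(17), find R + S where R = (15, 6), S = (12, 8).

(15, 6) + (12, 8). λ = (8 - 6)/(12 - 15) ≡ 2/14 mod 17. 14⁻¹ ≡ 11 (mod 17) since 14·11 = 154 ≡ 1, so λ ≡ 5.
  x = λ² - 15 - 12 = 25 - 27 ≡ 15; y = λ·(15 - 15) - 6 ≡ 11. → (15, 11)

(15, 11)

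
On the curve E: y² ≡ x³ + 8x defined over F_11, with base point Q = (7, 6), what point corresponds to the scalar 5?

(7, 5)

Repeated addition: build up to 5Q.
2Q: tangent at (7, 6): λ = (3·7² + 8)/(2·6) ≡ 1/1. 1⁻¹ ≡ 1 (mod 11) since 1·1 = 1 ≡ 1, so λ ≡ 1·1 ≡ 1.
  x = λ² - 7 - 7 = 1 - 14 ≡ 9; y = λ·(7 - 9) - 6 ≡ 3. → (9, 3)
3Q: (9, 3) + (7, 6). λ = (6 - 3)/(7 - 9) ≡ 3/9 mod 11. 9⁻¹ ≡ 5 (mod 11), so λ ≡ 4.
  x = λ² - 9 - 7 = 16 - 16 ≡ 0; y = λ·(9 - 0) - 3 ≡ 0. → (0, 0)
4Q: (0, 0) + (7, 6). λ = (6 - 0)/(7 - 0) ≡ 6/7 mod 11. 7⁻¹ ≡ 8 (mod 11), so λ ≡ 4.
  x = λ² - 0 - 7 = 16 - 7 ≡ 9; y = λ·(0 - 9) - 0 ≡ 8. → (9, 8)
5Q: (9, 8) + (7, 6). λ = (6 - 8)/(7 - 9) ≡ 9/9 mod 11. 9⁻¹ ≡ 5 (mod 11), so λ ≡ 1.
  x = λ² - 9 - 7 = 1 - 16 ≡ 7; y = λ·(9 - 7) - 8 ≡ 5. → (7, 5)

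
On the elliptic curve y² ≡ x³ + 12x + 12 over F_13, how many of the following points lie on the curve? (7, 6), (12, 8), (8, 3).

(7, 6): 6² ≡ 10, rhs ≡ 10 → on.
(12, 8): 8² ≡ 12, rhs ≡ 12 → on.
(8, 3): 3² ≡ 9, rhs ≡ 9 → on.

3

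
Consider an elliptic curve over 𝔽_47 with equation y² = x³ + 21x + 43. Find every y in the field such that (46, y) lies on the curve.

x³ + 21x + 43 = 98345 ≡ 21 (mod 47).
Square roots of 21 mod 47: 16 and 31 (since 16² = 256 ≡ 21).

16, 31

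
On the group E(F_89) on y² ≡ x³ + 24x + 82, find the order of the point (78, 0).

2P: (78, 0) + (78, 0): same x and y₁ ≡ -y₂, so the sum is 𝒪.
2P = 𝒪, so the order is 2.

2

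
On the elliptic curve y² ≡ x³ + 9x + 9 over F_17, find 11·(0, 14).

Write P = (0, 14).
Double-and-add on 11 = (1011)₂. Start with P = (0, 14) for the leading 1-bit.
double: tangent at (0, 14): λ = (3·0² + 9)/(2·14) ≡ 9/11. 11⁻¹ ≡ 14 (mod 17), so λ ≡ 9·14 ≡ 7.
  x = λ² - 0 - 0 = 49 - 0 ≡ 15; y = λ·(0 - 15) - 14 ≡ 0. → (15, 0)
double: (15, 0) + (15, 0): same x and y₁ ≡ -y₂, so the sum is ∞.
add P: ∞ + (0, 14) = (0, 14) (identity).
double: tangent at (0, 14): λ = (3·0² + 9)/(2·14) ≡ 9/11. 11⁻¹ ≡ 14 (mod 17) since 11·14 = 154 ≡ 1, so λ ≡ 9·14 ≡ 7.
  x = λ² - 0 - 0 = 49 - 0 ≡ 15; y = λ·(0 - 15) - 14 ≡ 0. → (15, 0)
add P: (15, 0) + (0, 14). λ = (14 - 0)/(0 - 15) ≡ 14/2 mod 17. 2⁻¹ ≡ 9 (mod 17), so λ ≡ 7.
  x = λ² - 15 - 0 = 49 - 15 ≡ 0; y = λ·(15 - 0) - 0 ≡ 3. → (0, 3)

(0, 3)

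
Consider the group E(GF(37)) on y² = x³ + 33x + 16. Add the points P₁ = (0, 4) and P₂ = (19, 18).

(25, 36)

(0, 4) + (19, 18). λ = (18 - 4)/(19 - 0) ≡ 14/19 mod 37. 19⁻¹ ≡ 2 (mod 37) since 19·2 = 38 ≡ 1, so λ ≡ 28.
  x = λ² - 0 - 19 = 784 - 19 ≡ 25; y = λ·(0 - 25) - 4 ≡ 36. → (25, 36)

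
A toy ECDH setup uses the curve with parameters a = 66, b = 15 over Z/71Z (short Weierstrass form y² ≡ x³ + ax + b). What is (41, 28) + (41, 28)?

tangent at (41, 28): λ = (3·41² + 66)/(2·28) ≡ 68/56. 56⁻¹ ≡ 52 (mod 71) since 56·52 = 2912 ≡ 1, so λ ≡ 68·52 ≡ 57.
  x = λ² - 41 - 41 = 3249 - 82 ≡ 43; y = λ·(41 - 43) - 28 ≡ 0. → (43, 0)

(43, 0)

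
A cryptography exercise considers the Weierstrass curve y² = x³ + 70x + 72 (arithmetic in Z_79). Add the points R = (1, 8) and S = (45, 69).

(1, 8) + (45, 69). λ = (69 - 8)/(45 - 1) ≡ 61/44 mod 79. 44⁻¹ ≡ 9 (mod 79), so λ ≡ 75.
  x = λ² - 1 - 45 = 5625 - 46 ≡ 49; y = λ·(1 - 49) - 8 ≡ 26. → (49, 26)

(49, 26)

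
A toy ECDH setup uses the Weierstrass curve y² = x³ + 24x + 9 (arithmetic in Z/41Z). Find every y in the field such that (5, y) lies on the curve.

x³ + 24x + 9 = 254 ≡ 8 (mod 41).
Square roots of 8 mod 41: 7 and 34 (since 7² = 49 ≡ 8).

7, 34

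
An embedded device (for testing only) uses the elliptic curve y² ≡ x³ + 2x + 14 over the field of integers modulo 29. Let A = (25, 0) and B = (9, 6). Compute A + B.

(25, 0) + (9, 6). λ = (6 - 0)/(9 - 25) ≡ 6/13 mod 29. 13⁻¹ ≡ 9 (mod 29) since 13·9 = 117 ≡ 1, so λ ≡ 25.
  x = λ² - 25 - 9 = 625 - 34 ≡ 11; y = λ·(25 - 11) - 0 ≡ 2. → (11, 2)

(11, 2)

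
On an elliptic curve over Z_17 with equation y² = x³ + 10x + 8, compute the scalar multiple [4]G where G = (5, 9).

(2, 6)

Double-and-add on 4 = (100)₂. Start with G = (5, 9) for the leading 1-bit.
double: tangent at (5, 9): λ = (3·5² + 10)/(2·9) ≡ 0/1. 1⁻¹ ≡ 1 (mod 17), so λ ≡ 0·1 ≡ 0.
  x = λ² - 5 - 5 = 0 - 10 ≡ 7; y = λ·(5 - 7) - 9 ≡ 8. → (7, 8)
double: tangent at (7, 8): λ = (3·7² + 10)/(2·8) ≡ 4/16. 16⁻¹ ≡ 16 (mod 17) since 16·16 = 256 ≡ 1, so λ ≡ 4·16 ≡ 13.
  x = λ² - 7 - 7 = 169 - 14 ≡ 2; y = λ·(7 - 2) - 8 ≡ 6. → (2, 6)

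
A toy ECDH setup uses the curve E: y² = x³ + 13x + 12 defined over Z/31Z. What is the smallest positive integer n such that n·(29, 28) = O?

10

2P: tangent at (29, 28): λ = (3·29² + 13)/(2·28) ≡ 25/25. 25⁻¹ ≡ 5 (mod 31) since 25·5 = 125 ≡ 1, so λ ≡ 25·5 ≡ 1.
  x = λ² - 29 - 29 = 1 - 58 ≡ 5; y = λ·(29 - 5) - 28 ≡ 27. → (5, 27)
3P: (5, 27) + (29, 28). λ = (28 - 27)/(29 - 5) ≡ 1/24 mod 31. 24⁻¹ ≡ 22 (mod 31), so λ ≡ 22.
  x = λ² - 5 - 29 = 484 - 34 ≡ 16; y = λ·(5 - 16) - 27 ≡ 10. → (16, 10)
4P: (16, 10) + (29, 28). λ = (28 - 10)/(29 - 16) ≡ 18/13 mod 31. 13⁻¹ ≡ 12 (mod 31) since 13·12 = 156 ≡ 1, so λ ≡ 30.
  x = λ² - 16 - 29 = 900 - 45 ≡ 18; y = λ·(16 - 18) - 10 ≡ 23. → (18, 23)
5P: (18, 23) + (29, 28). λ = (28 - 23)/(29 - 18) ≡ 5/11 mod 31. 11⁻¹ ≡ 17 (mod 31) since 11·17 = 187 ≡ 1, so λ ≡ 23.
  x = λ² - 18 - 29 = 529 - 47 ≡ 17; y = λ·(18 - 17) - 23 ≡ 0. → (17, 0)
6P: (17, 0) + (29, 28). λ = (28 - 0)/(29 - 17) ≡ 28/12 mod 31. 12⁻¹ ≡ 13 (mod 31) since 12·13 = 156 ≡ 1, so λ ≡ 23.
  x = λ² - 17 - 29 = 529 - 46 ≡ 18; y = λ·(17 - 18) - 0 ≡ 8. → (18, 8)
7P: (18, 8) + (29, 28). λ = (28 - 8)/(29 - 18) ≡ 20/11 mod 31. 11⁻¹ ≡ 17 (mod 31), so λ ≡ 30.
  x = λ² - 18 - 29 = 900 - 47 ≡ 16; y = λ·(18 - 16) - 8 ≡ 21. → (16, 21)
8P: (16, 21) + (29, 28). λ = (28 - 21)/(29 - 16) ≡ 7/13 mod 31. 13⁻¹ ≡ 12 (mod 31), so λ ≡ 22.
  x = λ² - 16 - 29 = 484 - 45 ≡ 5; y = λ·(16 - 5) - 21 ≡ 4. → (5, 4)
9P: (5, 4) + (29, 28). λ = (28 - 4)/(29 - 5) ≡ 24/24 mod 31. 24⁻¹ ≡ 22 (mod 31), so λ ≡ 1.
  x = λ² - 5 - 29 = 1 - 34 ≡ 29; y = λ·(5 - 29) - 4 ≡ 3. → (29, 3)
10P: (29, 3) + (29, 28): same x and y₁ ≡ -y₂, so the sum is O.
10P = O, so the order is 10.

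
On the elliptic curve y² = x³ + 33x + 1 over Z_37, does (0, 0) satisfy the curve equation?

y² = 0² ≡ 0; x³ + 33x + 1 = 1 ≡ 1 (mod 37). 0 ≠ 1.

no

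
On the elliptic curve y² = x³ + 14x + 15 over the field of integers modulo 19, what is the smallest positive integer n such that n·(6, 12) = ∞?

2P: tangent at (6, 12): λ = (3·6² + 14)/(2·12) ≡ 8/5. 5⁻¹ ≡ 4 (mod 19), so λ ≡ 8·4 ≡ 13.
  x = λ² - 6 - 6 = 169 - 12 ≡ 5; y = λ·(6 - 5) - 12 ≡ 1. → (5, 1)
3P: (5, 1) + (6, 12). λ = (12 - 1)/(6 - 5) ≡ 11/1 mod 19. 1⁻¹ ≡ 1 (mod 19) since 1·1 = 1 ≡ 1, so λ ≡ 11.
  x = λ² - 5 - 6 = 121 - 11 ≡ 15; y = λ·(5 - 15) - 1 ≡ 3. → (15, 3)
4P: (15, 3) + (6, 12). λ = (12 - 3)/(6 - 15) ≡ 9/10 mod 19. 10⁻¹ ≡ 2 (mod 19) since 10·2 = 20 ≡ 1, so λ ≡ 18.
  x = λ² - 15 - 6 = 324 - 21 ≡ 18; y = λ·(15 - 18) - 3 ≡ 0. → (18, 0)
5P: (18, 0) + (6, 12). λ = (12 - 0)/(6 - 18) ≡ 12/7 mod 19. 7⁻¹ ≡ 11 (mod 19) since 7·11 = 77 ≡ 1, so λ ≡ 18.
  x = λ² - 18 - 6 = 324 - 24 ≡ 15; y = λ·(18 - 15) - 0 ≡ 16. → (15, 16)
6P: (15, 16) + (6, 12). λ = (12 - 16)/(6 - 15) ≡ 15/10 mod 19. 10⁻¹ ≡ 2 (mod 19) since 10·2 = 20 ≡ 1, so λ ≡ 11.
  x = λ² - 15 - 6 = 121 - 21 ≡ 5; y = λ·(15 - 5) - 16 ≡ 18. → (5, 18)
7P: (5, 18) + (6, 12). λ = (12 - 18)/(6 - 5) ≡ 13/1 mod 19. 1⁻¹ ≡ 1 (mod 19) since 1·1 = 1 ≡ 1, so λ ≡ 13.
  x = λ² - 5 - 6 = 169 - 11 ≡ 6; y = λ·(5 - 6) - 18 ≡ 7. → (6, 7)
8P: (6, 7) + (6, 12): same x and y₁ ≡ -y₂, so the sum is ∞.
8P = ∞, so the order is 8.

8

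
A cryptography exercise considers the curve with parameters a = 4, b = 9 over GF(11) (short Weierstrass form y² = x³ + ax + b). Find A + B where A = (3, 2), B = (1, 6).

(0, 3)

(3, 2) + (1, 6). λ = (6 - 2)/(1 - 3) ≡ 4/9 mod 11. 9⁻¹ ≡ 5 (mod 11) since 9·5 = 45 ≡ 1, so λ ≡ 9.
  x = λ² - 3 - 1 = 81 - 4 ≡ 0; y = λ·(3 - 0) - 2 ≡ 3. → (0, 3)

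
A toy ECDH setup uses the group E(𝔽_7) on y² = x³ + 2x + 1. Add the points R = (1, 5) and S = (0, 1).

(1, 5) + (0, 1). λ = (1 - 5)/(0 - 1) ≡ 3/6 mod 7. 6⁻¹ ≡ 6 (mod 7), so λ ≡ 4.
  x = λ² - 1 - 0 = 16 - 1 ≡ 1; y = λ·(1 - 1) - 5 ≡ 2. → (1, 2)

(1, 2)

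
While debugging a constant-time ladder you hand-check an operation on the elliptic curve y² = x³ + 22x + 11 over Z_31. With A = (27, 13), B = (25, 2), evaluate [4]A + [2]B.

(18, 15)

First 4A:
Repeated addition: build up to 4A.
2A: tangent at (27, 13): λ = (3·27² + 22)/(2·13) ≡ 8/26. 26⁻¹ ≡ 6 (mod 31), so λ ≡ 8·6 ≡ 17.
  x = λ² - 27 - 27 = 289 - 54 ≡ 18; y = λ·(27 - 18) - 13 ≡ 16. → (18, 16)
3A: (18, 16) + (27, 13). λ = (13 - 16)/(27 - 18) ≡ 28/9 mod 31. 9⁻¹ ≡ 7 (mod 31) since 9·7 = 63 ≡ 1, so λ ≡ 10.
  x = λ² - 18 - 27 = 100 - 45 ≡ 24; y = λ·(18 - 24) - 16 ≡ 17. → (24, 17)
4A: (24, 17) + (27, 13). λ = (13 - 17)/(27 - 24) ≡ 27/3 mod 31. 3⁻¹ ≡ 21 (mod 31), so λ ≡ 9.
  x = λ² - 24 - 27 = 81 - 51 ≡ 30; y = λ·(24 - 30) - 17 ≡ 22. → (30, 22)
4A = (30, 22).
Next 2B:
Repeated addition: build up to 2B.
2B: tangent at (25, 2): λ = (3·25² + 22)/(2·2) ≡ 6/4. 4⁻¹ ≡ 8 (mod 31) since 4·8 = 32 ≡ 1, so λ ≡ 6·8 ≡ 17.
  x = λ² - 25 - 25 = 289 - 50 ≡ 22; y = λ·(25 - 22) - 2 ≡ 18. → (22, 18)
2B = (22, 18).
Finally 4A + 2B:
(30, 22) + (22, 18). λ = (18 - 22)/(22 - 30) ≡ 27/23 mod 31. 23⁻¹ ≡ 27 (mod 31), so λ ≡ 16.
  x = λ² - 30 - 22 = 256 - 52 ≡ 18; y = λ·(30 - 18) - 22 ≡ 15. → (18, 15)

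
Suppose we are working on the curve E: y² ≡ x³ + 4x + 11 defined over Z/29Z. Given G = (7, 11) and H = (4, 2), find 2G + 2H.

First 2G:
Repeated addition: build up to 2G.
2G: tangent at (7, 11): λ = (3·7² + 4)/(2·11) ≡ 6/22. 22⁻¹ ≡ 4 (mod 29) since 22·4 = 88 ≡ 1, so λ ≡ 6·4 ≡ 24.
  x = λ² - 7 - 7 = 576 - 14 ≡ 11; y = λ·(7 - 11) - 11 ≡ 9. → (11, 9)
2G = (11, 9).
Next 2H:
Repeated addition: build up to 2H.
2H: tangent at (4, 2): λ = (3·4² + 4)/(2·2) ≡ 23/4. 4⁻¹ ≡ 22 (mod 29) since 4·22 = 88 ≡ 1, so λ ≡ 23·22 ≡ 13.
  x = λ² - 4 - 4 = 169 - 8 ≡ 16; y = λ·(4 - 16) - 2 ≡ 16. → (16, 16)
2H = (16, 16).
Finally 2G + 2H:
(11, 9) + (16, 16). λ = (16 - 9)/(16 - 11) ≡ 7/5 mod 29. 5⁻¹ ≡ 6 (mod 29), so λ ≡ 13.
  x = λ² - 11 - 16 = 169 - 27 ≡ 26; y = λ·(11 - 26) - 9 ≡ 28. → (26, 28)

(26, 28)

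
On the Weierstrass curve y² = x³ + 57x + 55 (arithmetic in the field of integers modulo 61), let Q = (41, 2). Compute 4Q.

Repeated addition: build up to 4Q.
2Q: tangent at (41, 2): λ = (3·41² + 57)/(2·2) ≡ 37/4. 4⁻¹ ≡ 46 (mod 61), so λ ≡ 37·46 ≡ 55.
  x = λ² - 41 - 41 = 3025 - 82 ≡ 15; y = λ·(41 - 15) - 2 ≡ 25. → (15, 25)
3Q: (15, 25) + (41, 2). λ = (2 - 25)/(41 - 15) ≡ 38/26 mod 61. 26⁻¹ ≡ 54 (mod 61) since 26·54 = 1404 ≡ 1, so λ ≡ 39.
  x = λ² - 15 - 41 = 1521 - 56 ≡ 1; y = λ·(15 - 1) - 25 ≡ 33. → (1, 33)
4Q: (1, 33) + (41, 2). λ = (2 - 33)/(41 - 1) ≡ 30/40 mod 61. 40⁻¹ ≡ 29 (mod 61), so λ ≡ 16.
  x = λ² - 1 - 41 = 256 - 42 ≡ 31; y = λ·(1 - 31) - 33 ≡ 36. → (31, 36)

(31, 36)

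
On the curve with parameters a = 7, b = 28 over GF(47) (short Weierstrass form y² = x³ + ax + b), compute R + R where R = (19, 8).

tangent at (19, 8): λ = (3·19² + 7)/(2·8) ≡ 9/16. 16⁻¹ ≡ 3 (mod 47) since 16·3 = 48 ≡ 1, so λ ≡ 9·3 ≡ 27.
  x = λ² - 19 - 19 = 729 - 38 ≡ 33; y = λ·(19 - 33) - 8 ≡ 37. → (33, 37)

(33, 37)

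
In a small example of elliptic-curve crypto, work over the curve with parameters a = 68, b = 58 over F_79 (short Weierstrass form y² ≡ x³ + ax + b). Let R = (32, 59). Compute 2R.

(35, 58)

tangent at (32, 59): λ = (3·32² + 68)/(2·59) ≡ 59/39. 39⁻¹ ≡ 77 (mod 79), so λ ≡ 59·77 ≡ 40.
  x = λ² - 32 - 32 = 1600 - 64 ≡ 35; y = λ·(32 - 35) - 59 ≡ 58. → (35, 58)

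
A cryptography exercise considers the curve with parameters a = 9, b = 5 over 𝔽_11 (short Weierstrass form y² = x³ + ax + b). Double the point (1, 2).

tangent at (1, 2): λ = (3·1² + 9)/(2·2) ≡ 1/4. 4⁻¹ ≡ 3 (mod 11), so λ ≡ 1·3 ≡ 3.
  x = λ² - 1 - 1 = 9 - 2 ≡ 7; y = λ·(1 - 7) - 2 ≡ 2. → (7, 2)

(7, 2)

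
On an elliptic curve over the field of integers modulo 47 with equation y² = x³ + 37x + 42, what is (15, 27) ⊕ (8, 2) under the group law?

(15, 27) + (8, 2). λ = (2 - 27)/(8 - 15) ≡ 22/40 mod 47. 40⁻¹ ≡ 20 (mod 47) since 40·20 = 800 ≡ 1, so λ ≡ 17.
  x = λ² - 15 - 8 = 289 - 23 ≡ 31; y = λ·(15 - 31) - 27 ≡ 30. → (31, 30)

(31, 30)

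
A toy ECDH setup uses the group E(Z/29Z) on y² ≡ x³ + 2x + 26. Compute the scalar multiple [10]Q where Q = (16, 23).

(7, 21)

Double-and-add on 10 = (1010)₂. Start with Q = (16, 23) for the leading 1-bit.
double: tangent at (16, 23): λ = (3·16² + 2)/(2·23) ≡ 16/17. 17⁻¹ ≡ 12 (mod 29) since 17·12 = 204 ≡ 1, so λ ≡ 16·12 ≡ 18.
  x = λ² - 16 - 16 = 324 - 32 ≡ 2; y = λ·(16 - 2) - 23 ≡ 26. → (2, 26)
double: tangent at (2, 26): λ = (3·2² + 2)/(2·26) ≡ 14/23. 23⁻¹ ≡ 24 (mod 29), so λ ≡ 14·24 ≡ 17.
  x = λ² - 2 - 2 = 289 - 4 ≡ 24; y = λ·(2 - 24) - 26 ≡ 6. → (24, 6)
add Q: (24, 6) + (16, 23). λ = (23 - 6)/(16 - 24) ≡ 17/21 mod 29. 21⁻¹ ≡ 18 (mod 29), so λ ≡ 16.
  x = λ² - 24 - 16 = 256 - 40 ≡ 13; y = λ·(24 - 13) - 6 ≡ 25. → (13, 25)
double: tangent at (13, 25): λ = (3·13² + 2)/(2·25) ≡ 16/21. 21⁻¹ ≡ 18 (mod 29) since 21·18 = 378 ≡ 1, so λ ≡ 16·18 ≡ 27.
  x = λ² - 13 - 13 = 729 - 26 ≡ 7; y = λ·(13 - 7) - 25 ≡ 21. → (7, 21)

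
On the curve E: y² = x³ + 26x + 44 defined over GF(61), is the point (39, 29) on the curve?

y² = 29² ≡ 48; x³ + 26x + 44 = 60377 ≡ 48 (mod 61). 48 = 48.

yes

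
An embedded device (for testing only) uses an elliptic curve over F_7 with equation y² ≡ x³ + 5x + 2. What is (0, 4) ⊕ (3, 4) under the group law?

(0, 4) + (3, 4). λ = (4 - 4)/(3 - 0) ≡ 0/3 mod 7. 3⁻¹ ≡ 5 (mod 7), so λ ≡ 0.
  x = λ² - 0 - 3 = 0 - 3 ≡ 4; y = λ·(0 - 4) - 4 ≡ 3. → (4, 3)

(4, 3)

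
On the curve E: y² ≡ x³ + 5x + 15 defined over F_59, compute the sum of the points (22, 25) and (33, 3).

(8, 6)

(22, 25) + (33, 3). λ = (3 - 25)/(33 - 22) ≡ 37/11 mod 59. 11⁻¹ ≡ 43 (mod 59) since 11·43 = 473 ≡ 1, so λ ≡ 57.
  x = λ² - 22 - 33 = 3249 - 55 ≡ 8; y = λ·(22 - 8) - 25 ≡ 6. → (8, 6)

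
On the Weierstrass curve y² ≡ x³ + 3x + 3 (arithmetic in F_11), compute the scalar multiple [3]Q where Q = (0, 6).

Repeated addition: build up to 3Q.
2Q: tangent at (0, 6): λ = (3·0² + 3)/(2·6) ≡ 3/1. 1⁻¹ ≡ 1 (mod 11), so λ ≡ 3·1 ≡ 3.
  x = λ² - 0 - 0 = 9 - 0 ≡ 9; y = λ·(0 - 9) - 6 ≡ 0. → (9, 0)
3Q: (9, 0) + (0, 6). λ = (6 - 0)/(0 - 9) ≡ 6/2 mod 11. 2⁻¹ ≡ 6 (mod 11) since 2·6 = 12 ≡ 1, so λ ≡ 3.
  x = λ² - 9 - 0 = 9 - 9 ≡ 0; y = λ·(9 - 0) - 0 ≡ 5. → (0, 5)

(0, 5)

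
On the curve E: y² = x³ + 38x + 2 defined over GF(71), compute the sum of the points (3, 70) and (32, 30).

(3, 70) + (32, 30). λ = (30 - 70)/(32 - 3) ≡ 31/29 mod 71. 29⁻¹ ≡ 49 (mod 71) since 29·49 = 1421 ≡ 1, so λ ≡ 28.
  x = λ² - 3 - 32 = 784 - 35 ≡ 39; y = λ·(3 - 39) - 70 ≡ 58. → (39, 58)

(39, 58)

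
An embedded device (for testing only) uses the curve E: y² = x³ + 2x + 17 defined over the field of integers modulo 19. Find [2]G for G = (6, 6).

(5, 0)

tangent at (6, 6): λ = (3·6² + 2)/(2·6) ≡ 15/12. 12⁻¹ ≡ 8 (mod 19), so λ ≡ 15·8 ≡ 6.
  x = λ² - 6 - 6 = 36 - 12 ≡ 5; y = λ·(6 - 5) - 6 ≡ 0. → (5, 0)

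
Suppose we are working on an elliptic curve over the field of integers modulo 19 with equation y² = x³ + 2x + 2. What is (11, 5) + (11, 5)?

tangent at (11, 5): λ = (3·11² + 2)/(2·5) ≡ 4/10. 10⁻¹ ≡ 2 (mod 19) since 10·2 = 20 ≡ 1, so λ ≡ 4·2 ≡ 8.
  x = λ² - 11 - 11 = 64 - 22 ≡ 4; y = λ·(11 - 4) - 5 ≡ 13. → (4, 13)

(4, 13)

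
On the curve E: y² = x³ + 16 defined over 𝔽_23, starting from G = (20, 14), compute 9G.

(20, 14)

Double-and-add on 9 = (1001)₂. Start with G = (20, 14) for the leading 1-bit.
double: tangent at (20, 14): λ = (3·20² + 0)/(2·14) ≡ 4/5. 5⁻¹ ≡ 14 (mod 23) since 5·14 = 70 ≡ 1, so λ ≡ 4·14 ≡ 10.
  x = λ² - 20 - 20 = 100 - 40 ≡ 14; y = λ·(20 - 14) - 14 ≡ 0. → (14, 0)
double: (14, 0) + (14, 0): same x and y₁ ≡ -y₂, so the sum is ∞.
double: ∞ + ∞ = ∞ (identity).
add G: ∞ + (20, 14) = (20, 14) (identity).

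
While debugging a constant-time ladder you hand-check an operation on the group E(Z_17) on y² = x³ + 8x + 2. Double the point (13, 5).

(4, 8)

tangent at (13, 5): λ = (3·13² + 8)/(2·5) ≡ 5/10. 10⁻¹ ≡ 12 (mod 17), so λ ≡ 5·12 ≡ 9.
  x = λ² - 13 - 13 = 81 - 26 ≡ 4; y = λ·(13 - 4) - 5 ≡ 8. → (4, 8)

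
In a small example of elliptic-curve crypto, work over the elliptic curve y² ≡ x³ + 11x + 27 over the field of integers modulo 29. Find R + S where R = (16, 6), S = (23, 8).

(16, 6) + (23, 8). λ = (8 - 6)/(23 - 16) ≡ 2/7 mod 29. 7⁻¹ ≡ 25 (mod 29), so λ ≡ 21.
  x = λ² - 16 - 23 = 441 - 39 ≡ 25; y = λ·(16 - 25) - 6 ≡ 8. → (25, 8)

(25, 8)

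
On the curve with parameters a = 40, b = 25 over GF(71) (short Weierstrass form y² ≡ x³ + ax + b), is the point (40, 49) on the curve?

y² = 49² ≡ 58; x³ + 40x + 25 = 65625 ≡ 21 (mod 71). 58 ≠ 21.

no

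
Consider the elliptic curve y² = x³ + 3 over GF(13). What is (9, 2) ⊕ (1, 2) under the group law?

(9, 2) + (1, 2). λ = (2 - 2)/(1 - 9) ≡ 0/5 mod 13. 5⁻¹ ≡ 8 (mod 13), so λ ≡ 0.
  x = λ² - 9 - 1 = 0 - 10 ≡ 3; y = λ·(9 - 3) - 2 ≡ 11. → (3, 11)

(3, 11)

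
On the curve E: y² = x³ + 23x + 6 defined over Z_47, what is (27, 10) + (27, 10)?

tangent at (27, 10): λ = (3·27² + 23)/(2·10) ≡ 1/20. 20⁻¹ ≡ 40 (mod 47) since 20·40 = 800 ≡ 1, so λ ≡ 1·40 ≡ 40.
  x = λ² - 27 - 27 = 1600 - 54 ≡ 42; y = λ·(27 - 42) - 10 ≡ 1. → (42, 1)

(42, 1)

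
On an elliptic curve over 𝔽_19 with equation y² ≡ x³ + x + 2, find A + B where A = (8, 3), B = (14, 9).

(8, 3) + (14, 9). λ = (9 - 3)/(14 - 8) ≡ 6/6 mod 19. 6⁻¹ ≡ 16 (mod 19), so λ ≡ 1.
  x = λ² - 8 - 14 = 1 - 22 ≡ 17; y = λ·(8 - 17) - 3 ≡ 7. → (17, 7)

(17, 7)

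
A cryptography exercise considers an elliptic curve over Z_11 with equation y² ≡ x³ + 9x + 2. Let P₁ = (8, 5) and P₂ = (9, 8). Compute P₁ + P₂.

(3, 10)

(8, 5) + (9, 8). λ = (8 - 5)/(9 - 8) ≡ 3/1 mod 11. 1⁻¹ ≡ 1 (mod 11), so λ ≡ 3.
  x = λ² - 8 - 9 = 9 - 17 ≡ 3; y = λ·(8 - 3) - 5 ≡ 10. → (3, 10)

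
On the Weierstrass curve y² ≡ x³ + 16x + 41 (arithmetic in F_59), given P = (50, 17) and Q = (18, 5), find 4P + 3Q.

(15, 23)

First 4P:
Repeated addition: build up to 4P.
2P: tangent at (50, 17): λ = (3·50² + 16)/(2·17) ≡ 23/34. 34⁻¹ ≡ 33 (mod 59), so λ ≡ 23·33 ≡ 51.
  x = λ² - 50 - 50 = 2601 - 100 ≡ 23; y = λ·(50 - 23) - 17 ≡ 3. → (23, 3)
3P: (23, 3) + (50, 17). λ = (17 - 3)/(50 - 23) ≡ 14/27 mod 59. 27⁻¹ ≡ 35 (mod 59) since 27·35 = 945 ≡ 1, so λ ≡ 18.
  x = λ² - 23 - 50 = 324 - 73 ≡ 15; y = λ·(23 - 15) - 3 ≡ 23. → (15, 23)
4P: (15, 23) + (50, 17). λ = (17 - 23)/(50 - 15) ≡ 53/35 mod 59. 35⁻¹ ≡ 27 (mod 59), so λ ≡ 15.
  x = λ² - 15 - 50 = 225 - 65 ≡ 42; y = λ·(15 - 42) - 23 ≡ 44. → (42, 44)
4P = (42, 44).
Next 3Q:
Repeated addition: build up to 3Q.
2Q: tangent at (18, 5): λ = (3·18² + 16)/(2·5) ≡ 44/10. 10⁻¹ ≡ 6 (mod 59), so λ ≡ 44·6 ≡ 28.
  x = λ² - 18 - 18 = 784 - 36 ≡ 40; y = λ·(18 - 40) - 5 ≡ 28. → (40, 28)
3Q: (40, 28) + (18, 5). λ = (5 - 28)/(18 - 40) ≡ 36/37 mod 59. 37⁻¹ ≡ 8 (mod 59) since 37·8 = 296 ≡ 1, so λ ≡ 52.
  x = λ² - 40 - 18 = 2704 - 58 ≡ 50; y = λ·(40 - 50) - 28 ≡ 42. → (50, 42)
3Q = (50, 42).
Finally 4P + 3Q:
(42, 44) + (50, 42). λ = (42 - 44)/(50 - 42) ≡ 57/8 mod 59. 8⁻¹ ≡ 37 (mod 59), so λ ≡ 44.
  x = λ² - 42 - 50 = 1936 - 92 ≡ 15; y = λ·(42 - 15) - 44 ≡ 23. → (15, 23)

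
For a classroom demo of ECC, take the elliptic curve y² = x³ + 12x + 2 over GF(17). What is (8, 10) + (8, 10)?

(1, 7)

tangent at (8, 10): λ = (3·8² + 12)/(2·10) ≡ 0/3. 3⁻¹ ≡ 6 (mod 17), so λ ≡ 0·6 ≡ 0.
  x = λ² - 8 - 8 = 0 - 16 ≡ 1; y = λ·(8 - 1) - 10 ≡ 7. → (1, 7)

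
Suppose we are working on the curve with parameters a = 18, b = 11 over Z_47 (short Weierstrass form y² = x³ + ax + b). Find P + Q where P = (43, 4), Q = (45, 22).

(40, 23)

(43, 4) + (45, 22). λ = (22 - 4)/(45 - 43) ≡ 18/2 mod 47. 2⁻¹ ≡ 24 (mod 47), so λ ≡ 9.
  x = λ² - 43 - 45 = 81 - 88 ≡ 40; y = λ·(43 - 40) - 4 ≡ 23. → (40, 23)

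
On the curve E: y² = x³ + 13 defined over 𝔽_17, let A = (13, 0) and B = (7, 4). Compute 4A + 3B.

(8, 10)

First 4A:
Double-and-add on 4 = (100)₂. Start with A = (13, 0) for the leading 1-bit.
double: (13, 0) + (13, 0): same x and y₁ ≡ -y₂, so the sum is the point at infinity.
double: the point at infinity + the point at infinity = the point at infinity (identity).
4A = the point at infinity.
Next 3B:
Repeated addition: build up to 3B.
2B: tangent at (7, 4): λ = (3·7² + 0)/(2·4) ≡ 11/8. 8⁻¹ ≡ 15 (mod 17), so λ ≡ 11·15 ≡ 12.
  x = λ² - 7 - 7 = 144 - 14 ≡ 11; y = λ·(7 - 11) - 4 ≡ 16. → (11, 16)
3B: (11, 16) + (7, 4). λ = (4 - 16)/(7 - 11) ≡ 5/13 mod 17. 13⁻¹ ≡ 4 (mod 17) since 13·4 = 52 ≡ 1, so λ ≡ 3.
  x = λ² - 11 - 7 = 9 - 18 ≡ 8; y = λ·(11 - 8) - 16 ≡ 10. → (8, 10)
3B = (8, 10).
Finally 4A + 3B:
the point at infinity + (8, 10) = (8, 10) (identity).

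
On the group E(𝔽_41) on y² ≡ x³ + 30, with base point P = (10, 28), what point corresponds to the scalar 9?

(11, 34)

Double-and-add on 9 = (1001)₂. Start with P = (10, 28) for the leading 1-bit.
double: tangent at (10, 28): λ = (3·10² + 0)/(2·28) ≡ 13/15. 15⁻¹ ≡ 11 (mod 41), so λ ≡ 13·11 ≡ 20.
  x = λ² - 10 - 10 = 400 - 20 ≡ 11; y = λ·(10 - 11) - 28 ≡ 34. → (11, 34)
double: tangent at (11, 34): λ = (3·11² + 0)/(2·34) ≡ 35/27. 27⁻¹ ≡ 38 (mod 41), so λ ≡ 35·38 ≡ 18.
  x = λ² - 11 - 11 = 324 - 22 ≡ 15; y = λ·(11 - 15) - 34 ≡ 17. → (15, 17)
double: tangent at (15, 17): λ = (3·15² + 0)/(2·17) ≡ 19/34. 34⁻¹ ≡ 35 (mod 41) since 34·35 = 1190 ≡ 1, so λ ≡ 19·35 ≡ 9.
  x = λ² - 15 - 15 = 81 - 30 ≡ 10; y = λ·(15 - 10) - 17 ≡ 28. → (10, 28)
add P: tangent at (10, 28): λ = (3·10² + 0)/(2·28) ≡ 13/15. 15⁻¹ ≡ 11 (mod 41) since 15·11 = 165 ≡ 1, so λ ≡ 13·11 ≡ 20.
  x = λ² - 10 - 10 = 400 - 20 ≡ 11; y = λ·(10 - 11) - 28 ≡ 34. → (11, 34)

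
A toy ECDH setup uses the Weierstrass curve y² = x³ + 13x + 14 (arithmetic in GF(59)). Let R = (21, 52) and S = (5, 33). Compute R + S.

(54, 1)

(21, 52) + (5, 33). λ = (33 - 52)/(5 - 21) ≡ 40/43 mod 59. 43⁻¹ ≡ 11 (mod 59), so λ ≡ 27.
  x = λ² - 21 - 5 = 729 - 26 ≡ 54; y = λ·(21 - 54) - 52 ≡ 1. → (54, 1)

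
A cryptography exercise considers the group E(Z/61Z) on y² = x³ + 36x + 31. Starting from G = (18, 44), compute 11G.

(45, 42)

Repeated addition: build up to 11G.
2G: tangent at (18, 44): λ = (3·18² + 36)/(2·44) ≡ 32/27. 27⁻¹ ≡ 52 (mod 61), so λ ≡ 32·52 ≡ 17.
  x = λ² - 18 - 18 = 289 - 36 ≡ 9; y = λ·(18 - 9) - 44 ≡ 48. → (9, 48)
3G: (9, 48) + (18, 44). λ = (44 - 48)/(18 - 9) ≡ 57/9 mod 61. 9⁻¹ ≡ 34 (mod 61), so λ ≡ 47.
  x = λ² - 9 - 18 = 2209 - 27 ≡ 47; y = λ·(9 - 47) - 48 ≡ 57. → (47, 57)
4G: (47, 57) + (18, 44). λ = (44 - 57)/(18 - 47) ≡ 48/32 mod 61. 32⁻¹ ≡ 21 (mod 61), so λ ≡ 32.
  x = λ² - 47 - 18 = 1024 - 65 ≡ 44; y = λ·(47 - 44) - 57 ≡ 39. → (44, 39)
5G: (44, 39) + (18, 44). λ = (44 - 39)/(18 - 44) ≡ 5/35 mod 61. 35⁻¹ ≡ 7 (mod 61), so λ ≡ 35.
  x = λ² - 44 - 18 = 1225 - 62 ≡ 4; y = λ·(44 - 4) - 39 ≡ 19. → (4, 19)
6G: (4, 19) + (18, 44). λ = (44 - 19)/(18 - 4) ≡ 25/14 mod 61. 14⁻¹ ≡ 48 (mod 61) since 14·48 = 672 ≡ 1, so λ ≡ 41.
  x = λ² - 4 - 18 = 1681 - 22 ≡ 12; y = λ·(4 - 12) - 19 ≡ 19. → (12, 19)
7G: (12, 19) + (18, 44). λ = (44 - 19)/(18 - 12) ≡ 25/6 mod 61. 6⁻¹ ≡ 51 (mod 61), so λ ≡ 55.
  x = λ² - 12 - 18 = 3025 - 30 ≡ 6; y = λ·(12 - 6) - 19 ≡ 6. → (6, 6)
8G: (6, 6) + (18, 44). λ = (44 - 6)/(18 - 6) ≡ 38/12 mod 61. 12⁻¹ ≡ 56 (mod 61) since 12·56 = 672 ≡ 1, so λ ≡ 54.
  x = λ² - 6 - 18 = 2916 - 24 ≡ 25; y = λ·(6 - 25) - 6 ≡ 5. → (25, 5)
9G: (25, 5) + (18, 44). λ = (44 - 5)/(18 - 25) ≡ 39/54 mod 61. 54⁻¹ ≡ 26 (mod 61), so λ ≡ 38.
  x = λ² - 25 - 18 = 1444 - 43 ≡ 59; y = λ·(25 - 59) - 5 ≡ 45. → (59, 45)
10G: (59, 45) + (18, 44). λ = (44 - 45)/(18 - 59) ≡ 60/20 mod 61. 20⁻¹ ≡ 58 (mod 61), so λ ≡ 3.
  x = λ² - 59 - 18 = 9 - 77 ≡ 54; y = λ·(59 - 54) - 45 ≡ 31. → (54, 31)
11G: (54, 31) + (18, 44). λ = (44 - 31)/(18 - 54) ≡ 13/25 mod 61. 25⁻¹ ≡ 22 (mod 61) since 25·22 = 550 ≡ 1, so λ ≡ 42.
  x = λ² - 54 - 18 = 1764 - 72 ≡ 45; y = λ·(54 - 45) - 31 ≡ 42. → (45, 42)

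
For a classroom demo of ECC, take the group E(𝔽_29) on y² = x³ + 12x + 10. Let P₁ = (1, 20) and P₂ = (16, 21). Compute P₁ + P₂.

(1, 20) + (16, 21). λ = (21 - 20)/(16 - 1) ≡ 1/15 mod 29. 15⁻¹ ≡ 2 (mod 29), so λ ≡ 2.
  x = λ² - 1 - 16 = 4 - 17 ≡ 16; y = λ·(1 - 16) - 20 ≡ 8. → (16, 8)

(16, 8)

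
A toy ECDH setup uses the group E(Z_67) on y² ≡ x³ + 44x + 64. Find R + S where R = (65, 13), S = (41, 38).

(65, 13) + (41, 38). λ = (38 - 13)/(41 - 65) ≡ 25/43 mod 67. 43⁻¹ ≡ 53 (mod 67), so λ ≡ 52.
  x = λ² - 65 - 41 = 2704 - 106 ≡ 52; y = λ·(65 - 52) - 13 ≡ 60. → (52, 60)

(52, 60)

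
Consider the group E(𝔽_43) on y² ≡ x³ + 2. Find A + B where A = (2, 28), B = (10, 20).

(32, 2)

(2, 28) + (10, 20). λ = (20 - 28)/(10 - 2) ≡ 35/8 mod 43. 8⁻¹ ≡ 27 (mod 43), so λ ≡ 42.
  x = λ² - 2 - 10 = 1764 - 12 ≡ 32; y = λ·(2 - 32) - 28 ≡ 2. → (32, 2)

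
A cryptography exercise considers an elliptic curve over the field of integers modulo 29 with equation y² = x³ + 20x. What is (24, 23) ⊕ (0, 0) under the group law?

(25, 28)

(24, 23) + (0, 0). λ = (0 - 23)/(0 - 24) ≡ 6/5 mod 29. 5⁻¹ ≡ 6 (mod 29) since 5·6 = 30 ≡ 1, so λ ≡ 7.
  x = λ² - 24 - 0 = 49 - 24 ≡ 25; y = λ·(24 - 25) - 23 ≡ 28. → (25, 28)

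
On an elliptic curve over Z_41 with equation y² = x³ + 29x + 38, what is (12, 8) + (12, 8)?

(27, 39)

tangent at (12, 8): λ = (3·12² + 29)/(2·8) ≡ 10/16. 16⁻¹ ≡ 18 (mod 41), so λ ≡ 10·18 ≡ 16.
  x = λ² - 12 - 12 = 256 - 24 ≡ 27; y = λ·(12 - 27) - 8 ≡ 39. → (27, 39)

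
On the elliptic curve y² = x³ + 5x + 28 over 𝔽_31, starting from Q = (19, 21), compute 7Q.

Double-and-add on 7 = (111)₂. Start with Q = (19, 21) for the leading 1-bit.
double: tangent at (19, 21): λ = (3·19² + 5)/(2·21) ≡ 3/11. 11⁻¹ ≡ 17 (mod 31), so λ ≡ 3·17 ≡ 20.
  x = λ² - 19 - 19 = 400 - 38 ≡ 21; y = λ·(19 - 21) - 21 ≡ 1. → (21, 1)
add Q: (21, 1) + (19, 21). λ = (21 - 1)/(19 - 21) ≡ 20/29 mod 31. 29⁻¹ ≡ 15 (mod 31), so λ ≡ 21.
  x = λ² - 21 - 19 = 441 - 40 ≡ 29; y = λ·(21 - 29) - 1 ≡ 17. → (29, 17)
double: tangent at (29, 17): λ = (3·29² + 5)/(2·17) ≡ 17/3. 3⁻¹ ≡ 21 (mod 31), so λ ≡ 17·21 ≡ 16.
  x = λ² - 29 - 29 = 256 - 58 ≡ 12; y = λ·(29 - 12) - 17 ≡ 7. → (12, 7)
add Q: (12, 7) + (19, 21). λ = (21 - 7)/(19 - 12) ≡ 14/7 mod 31. 7⁻¹ ≡ 9 (mod 31), so λ ≡ 2.
  x = λ² - 12 - 19 = 4 - 31 ≡ 4; y = λ·(12 - 4) - 7 ≡ 9. → (4, 9)

(4, 9)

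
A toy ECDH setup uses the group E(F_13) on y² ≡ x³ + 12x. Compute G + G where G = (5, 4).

tangent at (5, 4): λ = (3·5² + 12)/(2·4) ≡ 9/8. 8⁻¹ ≡ 5 (mod 13), so λ ≡ 9·5 ≡ 6.
  x = λ² - 5 - 5 = 36 - 10 ≡ 0; y = λ·(5 - 0) - 4 ≡ 0. → (0, 0)

(0, 0)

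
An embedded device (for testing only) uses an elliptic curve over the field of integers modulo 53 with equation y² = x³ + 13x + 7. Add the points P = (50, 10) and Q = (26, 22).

(17, 0)

(50, 10) + (26, 22). λ = (22 - 10)/(26 - 50) ≡ 12/29 mod 53. 29⁻¹ ≡ 11 (mod 53), so λ ≡ 26.
  x = λ² - 50 - 26 = 676 - 76 ≡ 17; y = λ·(50 - 17) - 10 ≡ 0. → (17, 0)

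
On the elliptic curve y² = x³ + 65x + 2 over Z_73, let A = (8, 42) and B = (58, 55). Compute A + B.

(61, 7)

(8, 42) + (58, 55). λ = (55 - 42)/(58 - 8) ≡ 13/50 mod 73. 50⁻¹ ≡ 19 (mod 73) since 50·19 = 950 ≡ 1, so λ ≡ 28.
  x = λ² - 8 - 58 = 784 - 66 ≡ 61; y = λ·(8 - 61) - 42 ≡ 7. → (61, 7)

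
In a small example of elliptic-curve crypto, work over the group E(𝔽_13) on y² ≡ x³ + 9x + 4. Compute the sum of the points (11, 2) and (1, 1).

(4, 0)

(11, 2) + (1, 1). λ = (1 - 2)/(1 - 11) ≡ 12/3 mod 13. 3⁻¹ ≡ 9 (mod 13), so λ ≡ 4.
  x = λ² - 11 - 1 = 16 - 12 ≡ 4; y = λ·(11 - 4) - 2 ≡ 0. → (4, 0)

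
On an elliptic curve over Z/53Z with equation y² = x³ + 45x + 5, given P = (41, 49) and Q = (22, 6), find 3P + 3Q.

(25, 31)

First 3P:
Repeated addition: build up to 3P.
2P: tangent at (41, 49): λ = (3·41² + 45)/(2·49) ≡ 0/45. 45⁻¹ ≡ 33 (mod 53), so λ ≡ 0·33 ≡ 0.
  x = λ² - 41 - 41 = 0 - 82 ≡ 24; y = λ·(41 - 24) - 49 ≡ 4. → (24, 4)
3P: (24, 4) + (41, 49). λ = (49 - 4)/(41 - 24) ≡ 45/17 mod 53. 17⁻¹ ≡ 25 (mod 53), so λ ≡ 12.
  x = λ² - 24 - 41 = 144 - 65 ≡ 26; y = λ·(24 - 26) - 4 ≡ 25. → (26, 25)
3P = (26, 25).
Next 3Q:
Repeated addition: build up to 3Q.
2Q: tangent at (22, 6): λ = (3·22² + 45)/(2·6) ≡ 13/12. 12⁻¹ ≡ 31 (mod 53), so λ ≡ 13·31 ≡ 32.
  x = λ² - 22 - 22 = 1024 - 44 ≡ 26; y = λ·(22 - 26) - 6 ≡ 25. → (26, 25)
3Q: (26, 25) + (22, 6). λ = (6 - 25)/(22 - 26) ≡ 34/49 mod 53. 49⁻¹ ≡ 13 (mod 53) since 49·13 = 637 ≡ 1, so λ ≡ 18.
  x = λ² - 26 - 22 = 324 - 48 ≡ 11; y = λ·(26 - 11) - 25 ≡ 33. → (11, 33)
3Q = (11, 33).
Finally 3P + 3Q:
(26, 25) + (11, 33). λ = (33 - 25)/(11 - 26) ≡ 8/38 mod 53. 38⁻¹ ≡ 7 (mod 53), so λ ≡ 3.
  x = λ² - 26 - 11 = 9 - 37 ≡ 25; y = λ·(26 - 25) - 25 ≡ 31. → (25, 31)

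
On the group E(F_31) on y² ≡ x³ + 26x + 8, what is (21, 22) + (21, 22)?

(25, 16)

tangent at (21, 22): λ = (3·21² + 26)/(2·22) ≡ 16/13. 13⁻¹ ≡ 12 (mod 31), so λ ≡ 16·12 ≡ 6.
  x = λ² - 21 - 21 = 36 - 42 ≡ 25; y = λ·(21 - 25) - 22 ≡ 16. → (25, 16)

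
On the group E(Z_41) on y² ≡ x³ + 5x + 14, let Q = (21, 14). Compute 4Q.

(7, 8)

Repeated addition: build up to 4Q.
2Q: tangent at (21, 14): λ = (3·21² + 5)/(2·14) ≡ 16/28. 28⁻¹ ≡ 22 (mod 41), so λ ≡ 16·22 ≡ 24.
  x = λ² - 21 - 21 = 576 - 42 ≡ 1; y = λ·(21 - 1) - 14 ≡ 15. → (1, 15)
3Q: (1, 15) + (21, 14). λ = (14 - 15)/(21 - 1) ≡ 40/20 mod 41. 20⁻¹ ≡ 39 (mod 41), so λ ≡ 2.
  x = λ² - 1 - 21 = 4 - 22 ≡ 23; y = λ·(1 - 23) - 15 ≡ 23. → (23, 23)
4Q: (23, 23) + (21, 14). λ = (14 - 23)/(21 - 23) ≡ 32/39 mod 41. 39⁻¹ ≡ 20 (mod 41), so λ ≡ 25.
  x = λ² - 23 - 21 = 625 - 44 ≡ 7; y = λ·(23 - 7) - 23 ≡ 8. → (7, 8)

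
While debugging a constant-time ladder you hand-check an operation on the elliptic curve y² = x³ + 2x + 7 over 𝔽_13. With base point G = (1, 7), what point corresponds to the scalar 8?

O

Repeated addition: build up to 8G.
2G: tangent at (1, 7): λ = (3·1² + 2)/(2·7) ≡ 5/1. 1⁻¹ ≡ 1 (mod 13) since 1·1 = 1 ≡ 1, so λ ≡ 5·1 ≡ 5.
  x = λ² - 1 - 1 = 25 - 2 ≡ 10; y = λ·(1 - 10) - 7 ≡ 0. → (10, 0)
3G: (10, 0) + (1, 7). λ = (7 - 0)/(1 - 10) ≡ 7/4 mod 13. 4⁻¹ ≡ 10 (mod 13), so λ ≡ 5.
  x = λ² - 10 - 1 = 25 - 11 ≡ 1; y = λ·(10 - 1) - 0 ≡ 6. → (1, 6)
4G: (1, 6) + (1, 7): same x and y₁ ≡ -y₂, so the sum is O.
5G: O + (1, 7) = (1, 7) (identity).
6G: tangent at (1, 7): λ = (3·1² + 2)/(2·7) ≡ 5/1. 1⁻¹ ≡ 1 (mod 13) since 1·1 = 1 ≡ 1, so λ ≡ 5·1 ≡ 5.
  x = λ² - 1 - 1 = 25 - 2 ≡ 10; y = λ·(1 - 10) - 7 ≡ 0. → (10, 0)
7G: (10, 0) + (1, 7). λ = (7 - 0)/(1 - 10) ≡ 7/4 mod 13. 4⁻¹ ≡ 10 (mod 13) since 4·10 = 40 ≡ 1, so λ ≡ 5.
  x = λ² - 10 - 1 = 25 - 11 ≡ 1; y = λ·(10 - 1) - 0 ≡ 6. → (1, 6)
8G: (1, 6) + (1, 7): same x and y₁ ≡ -y₂, so the sum is O.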